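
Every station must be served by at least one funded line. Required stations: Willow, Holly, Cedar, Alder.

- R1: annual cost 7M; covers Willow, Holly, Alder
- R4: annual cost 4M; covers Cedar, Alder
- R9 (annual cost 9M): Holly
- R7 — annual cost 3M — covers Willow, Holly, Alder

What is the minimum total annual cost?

7

This is an integer covering problem.
Choose R4 and R7: together they cover Willow, Holly, Cedar, Alder — every station.
Total annual cost: 4 + 3 = 7.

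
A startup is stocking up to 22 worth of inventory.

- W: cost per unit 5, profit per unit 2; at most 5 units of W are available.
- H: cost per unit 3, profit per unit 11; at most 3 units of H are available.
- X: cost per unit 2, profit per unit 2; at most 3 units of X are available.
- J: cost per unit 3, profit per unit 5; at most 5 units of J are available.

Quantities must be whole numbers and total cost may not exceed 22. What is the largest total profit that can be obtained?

53

This is a bounded integer knapsack.
H has the best ratio (11/3); taking only H gives at most 3×11 = 33 (stopped by the supply cap of 3).
Mixing does better — 3×H and 4×J: cost 21 ≤ 22, profit 3·11 + 4·5 = 53.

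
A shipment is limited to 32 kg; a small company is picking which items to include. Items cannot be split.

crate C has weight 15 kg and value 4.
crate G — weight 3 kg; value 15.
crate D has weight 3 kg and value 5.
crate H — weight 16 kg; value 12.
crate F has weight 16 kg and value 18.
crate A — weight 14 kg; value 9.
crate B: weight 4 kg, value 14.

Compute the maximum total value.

52

This is an integer program with binary decision variables.
Allowing fractional choices, the relaxed optimum would be about 56.5, but items are indivisible.
crate G + crate F + crate B: weight 3 + 16 + 4 = 23 ≤ 32, value 15 + 18 + 14 = 47.
crate G + crate D + crate F + crate B: weight 3 + 3 + 16 + 4 = 26 ≤ 32, value 15 + 5 + 18 + 14 = 52.
Best is crate G, crate D, crate F, and crate B with total value 52.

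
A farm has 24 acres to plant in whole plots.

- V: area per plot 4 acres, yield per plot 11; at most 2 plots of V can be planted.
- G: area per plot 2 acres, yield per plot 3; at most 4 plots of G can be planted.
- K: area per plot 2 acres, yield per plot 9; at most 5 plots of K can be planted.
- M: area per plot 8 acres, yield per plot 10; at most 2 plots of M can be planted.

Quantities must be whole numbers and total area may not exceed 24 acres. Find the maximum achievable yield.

76

K has the best ratio (9/2); taking only K gives at most 5×9 = 45 (stopped by the supply cap of 5).
Mixing does better — 2×V, 3×G, and 5×K: area 24 ≤ 24, yield 2·11 + 3·3 + 5·9 = 76.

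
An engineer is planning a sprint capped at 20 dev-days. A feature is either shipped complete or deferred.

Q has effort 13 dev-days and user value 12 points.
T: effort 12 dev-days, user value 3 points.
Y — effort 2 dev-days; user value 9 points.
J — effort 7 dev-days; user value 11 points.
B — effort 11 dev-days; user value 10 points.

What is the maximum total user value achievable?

Y + J + B: effort 2 + 7 + 11 = 20 ≤ 20, user value 9 + 11 + 10 = 30.
Q + J: effort 13 + 7 = 20 ≤ 20, user value 12 + 11 = 23.
Best is Y, J, and B with total user value 30.

30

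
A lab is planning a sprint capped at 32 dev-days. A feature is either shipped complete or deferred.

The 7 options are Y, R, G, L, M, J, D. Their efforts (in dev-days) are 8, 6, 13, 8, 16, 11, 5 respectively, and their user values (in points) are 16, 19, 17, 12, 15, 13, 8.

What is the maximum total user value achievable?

60

This is a 0-1 knapsack instance.
R + G + L + D: effort 6 + 13 + 8 + 5 = 32 ≤ 32, user value 19 + 17 + 12 + 8 = 56.
Y + R + J + D: effort 8 + 6 + 11 + 5 = 30 ≤ 32, user value 16 + 19 + 13 + 8 = 56.
Y + R + G + D: effort 8 + 6 + 13 + 5 = 32 ≤ 32, user value 16 + 19 + 17 + 8 = 60.
Best is Y, R, G, and D with total user value 60.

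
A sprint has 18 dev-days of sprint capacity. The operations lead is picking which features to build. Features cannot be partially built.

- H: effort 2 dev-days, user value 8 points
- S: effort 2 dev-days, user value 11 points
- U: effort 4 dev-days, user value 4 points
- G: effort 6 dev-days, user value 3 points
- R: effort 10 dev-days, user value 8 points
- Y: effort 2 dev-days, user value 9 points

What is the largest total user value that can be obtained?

36

Take H, S, R, and Y: effort 2 + 2 + 10 + 2 = 16 ≤ 18, user value 8 + 11 + 8 + 9 = 36.
No other feasible combination does better.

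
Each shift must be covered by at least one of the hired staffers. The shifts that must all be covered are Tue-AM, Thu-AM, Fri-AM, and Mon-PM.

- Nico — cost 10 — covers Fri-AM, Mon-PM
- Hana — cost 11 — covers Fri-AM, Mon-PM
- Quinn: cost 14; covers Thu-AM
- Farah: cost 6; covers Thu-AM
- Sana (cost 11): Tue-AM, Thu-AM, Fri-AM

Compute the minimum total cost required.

21

Choose Nico and Sana: together they cover Tue-AM, Thu-AM, Fri-AM, Mon-PM — every shift.
Total cost: 10 + 11 = 21.
No cover costs less than 21.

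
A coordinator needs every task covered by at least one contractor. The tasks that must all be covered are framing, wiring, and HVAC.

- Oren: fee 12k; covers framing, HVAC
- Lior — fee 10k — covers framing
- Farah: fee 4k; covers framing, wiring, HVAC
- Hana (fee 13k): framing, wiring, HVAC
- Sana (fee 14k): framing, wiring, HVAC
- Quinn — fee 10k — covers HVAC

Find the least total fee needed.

4

Farah alone covers framing, wiring, HVAC — every task.
Total fee: 4.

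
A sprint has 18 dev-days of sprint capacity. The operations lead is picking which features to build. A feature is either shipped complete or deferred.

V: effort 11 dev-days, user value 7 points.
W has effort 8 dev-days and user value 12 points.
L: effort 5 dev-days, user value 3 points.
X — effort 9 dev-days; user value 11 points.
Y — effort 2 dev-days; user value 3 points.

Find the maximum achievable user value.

Treat it as a binary knapsack problem.
Take W and X: effort 8 + 9 = 17 ≤ 18, user value 12 + 11 = 23.
No other feasible combination does better.

23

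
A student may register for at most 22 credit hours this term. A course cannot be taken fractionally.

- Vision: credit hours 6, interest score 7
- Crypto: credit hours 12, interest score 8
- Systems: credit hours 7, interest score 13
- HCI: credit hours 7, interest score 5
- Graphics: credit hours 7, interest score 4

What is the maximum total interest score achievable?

Treat it as a binary knapsack problem.
Vision + Systems + HCI: credit hours 6 + 7 + 7 = 20 ≤ 22, interest score 7 + 13 + 5 = 25.
Vision + Systems + Graphics: credit hours 6 + 7 + 7 = 20 ≤ 22, interest score 7 + 13 + 4 = 24.
Best is Vision, Systems, and HCI with total interest score 25.

25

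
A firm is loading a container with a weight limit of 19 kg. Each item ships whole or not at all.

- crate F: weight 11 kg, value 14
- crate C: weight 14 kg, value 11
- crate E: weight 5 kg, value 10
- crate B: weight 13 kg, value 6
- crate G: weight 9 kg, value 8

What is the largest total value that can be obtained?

24

Take crate F and crate E: weight 11 + 5 = 16 ≤ 19, value 14 + 10 = 24.
No other feasible combination does better.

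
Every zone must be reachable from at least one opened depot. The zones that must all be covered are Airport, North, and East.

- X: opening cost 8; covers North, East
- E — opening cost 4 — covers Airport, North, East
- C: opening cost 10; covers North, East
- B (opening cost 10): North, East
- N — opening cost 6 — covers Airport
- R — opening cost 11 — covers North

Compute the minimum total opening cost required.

E alone covers Airport, North, East — every zone.
Total opening cost: 4.

4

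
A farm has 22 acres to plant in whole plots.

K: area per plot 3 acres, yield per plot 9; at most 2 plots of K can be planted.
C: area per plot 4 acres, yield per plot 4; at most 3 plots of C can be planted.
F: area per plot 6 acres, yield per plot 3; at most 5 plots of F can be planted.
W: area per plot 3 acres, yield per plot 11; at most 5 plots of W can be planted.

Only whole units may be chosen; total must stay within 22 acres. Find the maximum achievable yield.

73

2×K and 5×W: area 21 ≤ 22, yield 2·9 + 5·11 = 73.
1×K, 1×C, and 5×W: area 22 ≤ 22, yield 1·9 + 1·4 + 5·11 = 68.
Best is 73.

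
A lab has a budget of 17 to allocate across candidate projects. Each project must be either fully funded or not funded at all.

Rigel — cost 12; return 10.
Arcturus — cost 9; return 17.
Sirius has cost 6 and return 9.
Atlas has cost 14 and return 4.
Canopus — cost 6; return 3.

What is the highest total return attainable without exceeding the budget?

This is a 0-1 knapsack instance.
Take Arcturus and Sirius: cost 9 + 6 = 15 ≤ 17, return 17 + 9 = 26.
No other feasible combination does better.

26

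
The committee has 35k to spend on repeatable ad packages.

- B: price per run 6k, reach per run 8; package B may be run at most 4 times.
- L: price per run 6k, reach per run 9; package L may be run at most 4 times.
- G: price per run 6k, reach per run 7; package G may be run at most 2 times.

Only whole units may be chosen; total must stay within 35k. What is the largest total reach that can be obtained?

44

Take 1×B and 4×L: price 30 ≤ 35, reach 1·8 + 4·9 = 44.
L has the best ratio (9/6) and is taken to its limit of 4; remaining capacity is filled optimally with the others.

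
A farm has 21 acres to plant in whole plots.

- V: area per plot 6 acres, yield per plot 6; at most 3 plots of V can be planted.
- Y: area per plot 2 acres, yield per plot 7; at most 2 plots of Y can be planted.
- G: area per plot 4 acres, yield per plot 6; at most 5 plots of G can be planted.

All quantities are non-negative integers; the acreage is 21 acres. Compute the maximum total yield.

38

2×Y and 3×G: area 16 ≤ 21, yield 2·7 + 3·6 = 32.
2×Y and 4×G: area 20 ≤ 21, yield 2·7 + 4·6 = 38.
Best is 38.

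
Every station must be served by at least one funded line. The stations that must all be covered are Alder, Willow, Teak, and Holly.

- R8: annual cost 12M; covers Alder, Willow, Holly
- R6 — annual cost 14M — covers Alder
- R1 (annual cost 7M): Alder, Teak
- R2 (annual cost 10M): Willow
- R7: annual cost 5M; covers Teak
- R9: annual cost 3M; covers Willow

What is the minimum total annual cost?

The greedy cost-per-new-station heuristic would pick R9, R1, and R8 for 22, but a cheaper cover exists.
Choose R8 and R7: together they cover Alder, Willow, Teak, Holly — every station.
Total annual cost: 12 + 5 = 17.
No cover costs less than 17.

17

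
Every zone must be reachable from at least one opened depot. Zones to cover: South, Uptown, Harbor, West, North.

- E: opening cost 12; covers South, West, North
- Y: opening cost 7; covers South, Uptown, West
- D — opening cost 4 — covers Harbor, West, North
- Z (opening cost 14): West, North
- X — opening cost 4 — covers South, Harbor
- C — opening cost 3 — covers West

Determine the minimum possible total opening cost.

Choose Y and D: together they cover South, Uptown, Harbor, West, North — every zone.
Total opening cost: 7 + 4 = 11.
No cover costs less than 11.

11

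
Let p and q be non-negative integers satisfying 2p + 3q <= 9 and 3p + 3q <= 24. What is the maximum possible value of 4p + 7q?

21

(p,q)=(0,3): 2·0+3·3=9≤9, 3·0+3·3=9≤24, objective 21.
(p,q)=(1,2): 2·1+3·2=8≤9, 3·1+3·2=9≤24, objective 18.
(p,q)=(0,2): 2·0+3·2=6≤9, 3·0+3·2=6≤24, objective 14.
Maximum is 21 at (p,q)=(0,3).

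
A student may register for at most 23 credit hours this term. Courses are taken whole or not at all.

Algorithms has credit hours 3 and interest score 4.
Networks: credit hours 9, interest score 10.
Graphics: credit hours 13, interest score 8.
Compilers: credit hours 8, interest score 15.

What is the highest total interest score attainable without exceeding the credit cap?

29

Treat it as a binary knapsack problem.
Allowing fractional choices, the relaxed optimum would be about 30.8, but courses are indivisible.
Algorithms + Networks + Compilers: credit hours 3 + 9 + 8 = 20 ≤ 23, interest score 4 + 10 + 15 = 29.
Networks + Compilers: credit hours 9 + 8 = 17 ≤ 23, interest score 10 + 15 = 25.
Graphics + Compilers: credit hours 13 + 8 = 21 ≤ 23, interest score 8 + 15 = 23.
Best is Algorithms, Networks, and Compilers with total interest score 29.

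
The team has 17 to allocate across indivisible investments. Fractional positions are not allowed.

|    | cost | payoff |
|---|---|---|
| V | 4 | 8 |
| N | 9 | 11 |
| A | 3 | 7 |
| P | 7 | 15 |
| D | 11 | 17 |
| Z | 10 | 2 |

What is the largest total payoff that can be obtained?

30

This is an integer program with binary decision variables.
Take V, A, and P: cost 4 + 3 + 7 = 14 ≤ 17, payoff 8 + 7 + 15 = 30.
No other feasible combination does better.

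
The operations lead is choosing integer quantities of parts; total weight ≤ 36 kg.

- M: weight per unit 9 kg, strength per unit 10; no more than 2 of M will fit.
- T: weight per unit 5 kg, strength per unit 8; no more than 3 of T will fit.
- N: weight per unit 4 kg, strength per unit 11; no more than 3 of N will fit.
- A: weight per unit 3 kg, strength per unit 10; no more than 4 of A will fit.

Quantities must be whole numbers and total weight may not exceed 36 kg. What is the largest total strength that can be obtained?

This is a bounded integer knapsack.
A has the best ratio (10/3); taking only A gives at most 4×10 = 40 (stopped by the supply cap of 4).
Mixing does better — 2×T, 3×N, and 4×A: weight 34 ≤ 36, strength 2·8 + 3·11 + 4·10 = 89.

89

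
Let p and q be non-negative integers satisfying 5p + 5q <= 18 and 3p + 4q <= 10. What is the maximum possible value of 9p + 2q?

Relaxing integrality, the LP optimum is 30.00 at (p,q) = (3.33, 0), which is not an integer point.
(p,q)=(3,0): 5·3+5·0=15≤18, 3·3+4·0=9≤10, objective 27.
(p,q)=(2,1): 5·2+5·1=15≤18, 3·2+4·1=10≤10, objective 20.
(p,q)=(2,0): 5·2+5·0=10≤18, 3·2+4·0=6≤10, objective 18.
The best lattice point is (3,0), giving 27.

27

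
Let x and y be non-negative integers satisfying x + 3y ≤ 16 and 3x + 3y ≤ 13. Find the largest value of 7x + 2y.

28

(x,y)=(4,0) is feasible, giving 28.
(x,y)=(3,1) is feasible, giving 23.
(x,y)=(3,0) is feasible, giving 21.
Maximum is 28 at (x,y)=(4,0).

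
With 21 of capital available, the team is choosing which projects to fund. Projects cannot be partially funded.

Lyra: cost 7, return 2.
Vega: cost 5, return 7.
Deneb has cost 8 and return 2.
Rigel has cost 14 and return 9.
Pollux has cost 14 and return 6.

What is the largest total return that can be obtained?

16

This is a 0-1 knapsack instance.
Allowing fractional choices, the relaxed optimum would be about 16.9, but projects are indivisible.
Vega + Pollux: cost 5 + 14 = 19 ≤ 21, return 7 + 6 = 13.
Lyra + Vega + Deneb: cost 7 + 5 + 8 = 20 ≤ 21, return 2 + 7 + 2 = 11.
Vega + Rigel: cost 5 + 14 = 19 ≤ 21, return 7 + 9 = 16.
Best is Vega and Rigel with total return 16.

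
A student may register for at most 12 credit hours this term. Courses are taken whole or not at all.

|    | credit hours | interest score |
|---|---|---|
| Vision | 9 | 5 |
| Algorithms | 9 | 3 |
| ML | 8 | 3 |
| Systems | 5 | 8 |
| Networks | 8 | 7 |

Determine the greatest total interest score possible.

This is a 0-1 knapsack instance.
Networks: credit hours 8 ≤ 12, interest score 7.
Systems: credit hours 5 ≤ 12, interest score 8.
Vision: credit hours 9 ≤ 12, interest score 5.
Best is Systems with total interest score 8.

8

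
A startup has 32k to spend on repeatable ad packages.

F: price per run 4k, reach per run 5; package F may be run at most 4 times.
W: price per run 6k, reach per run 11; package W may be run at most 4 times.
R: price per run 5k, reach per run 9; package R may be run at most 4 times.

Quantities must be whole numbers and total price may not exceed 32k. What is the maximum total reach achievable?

This is a bounded integer knapsack.
W has the best ratio (11/6); taking only W gives at most 4×11 = 44 (stopped by the supply cap of 4).
Mixing does better — 2×W and 4×R: price 32 ≤ 32, reach 2·11 + 4·9 = 58.

58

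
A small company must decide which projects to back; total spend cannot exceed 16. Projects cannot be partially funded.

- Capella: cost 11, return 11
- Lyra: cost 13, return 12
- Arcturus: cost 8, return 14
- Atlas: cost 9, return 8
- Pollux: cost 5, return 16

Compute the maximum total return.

30

Treat it as a binary knapsack problem.
Allowing fractional choices, the relaxed optimum would be about 33.0, but projects are indivisible.
Atlas + Pollux: cost 9 + 5 = 14 ≤ 16, return 8 + 16 = 24.
Capella + Pollux: cost 11 + 5 = 16 ≤ 16, return 11 + 16 = 27.
Arcturus + Pollux: cost 8 + 5 = 13 ≤ 16, return 14 + 16 = 30.
Best is Arcturus and Pollux with total return 30.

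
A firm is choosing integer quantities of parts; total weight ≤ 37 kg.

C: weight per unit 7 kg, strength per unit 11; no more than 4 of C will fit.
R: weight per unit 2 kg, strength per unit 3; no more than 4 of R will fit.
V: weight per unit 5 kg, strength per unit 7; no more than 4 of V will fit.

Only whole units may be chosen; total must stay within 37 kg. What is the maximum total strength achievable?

57

C has the best ratio (11/7); taking only C gives at most 4×11 = 44 (stopped by the supply cap of 4).
Mixing does better — 4×C, 2×R, and 1×V: weight 37 ≤ 37, strength 4·11 + 2·3 + 1·7 = 57.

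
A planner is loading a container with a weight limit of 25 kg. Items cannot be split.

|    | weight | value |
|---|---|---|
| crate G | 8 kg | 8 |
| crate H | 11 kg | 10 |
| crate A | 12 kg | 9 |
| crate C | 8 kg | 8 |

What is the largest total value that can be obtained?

Allowing fractional choices, the relaxed optimum would be about 24.2, but items are indivisible.
crate G + crate H: weight 8 + 11 = 19 ≤ 25, value 8 + 10 = 18.
crate H + crate A: weight 11 + 12 = 23 ≤ 25, value 10 + 9 = 19.
Best is crate H and crate A with total value 19.

19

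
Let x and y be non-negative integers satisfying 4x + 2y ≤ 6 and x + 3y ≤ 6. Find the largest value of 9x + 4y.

The continuous relaxation peaks at (1.5, 0) with value 13.50; rounding to a feasible lattice point costs some objective.
(x,y)=(1,1) is feasible, giving 13.
(x,y)=(1,0) is feasible, giving 9.
(x,y)=(0,2) is feasible, giving 8.
(x,y)=(0,1) is feasible, giving 4.
Maximum is 13 at (x,y)=(1,1).

13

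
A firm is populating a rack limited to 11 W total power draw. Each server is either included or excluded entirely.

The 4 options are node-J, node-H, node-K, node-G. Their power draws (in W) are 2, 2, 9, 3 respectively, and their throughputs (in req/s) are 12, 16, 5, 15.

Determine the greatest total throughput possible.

Allowing fractional choices, the relaxed optimum would be about 45.2, but servers are indivisible.
node-J + node-H: power draw 2 + 2 = 4 ≤ 11, throughput 12 + 16 = 28.
node-J + node-H + node-G: power draw 2 + 2 + 3 = 7 ≤ 11, throughput 12 + 16 + 15 = 43.
node-H + node-G: power draw 2 + 3 = 5 ≤ 11, throughput 16 + 15 = 31.
Best is node-J, node-H, and node-G with total throughput 43.

43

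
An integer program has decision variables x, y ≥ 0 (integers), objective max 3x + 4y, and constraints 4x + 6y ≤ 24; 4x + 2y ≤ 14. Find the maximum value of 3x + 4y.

(x,y)=(0,4) is feasible, giving 16.
(x,y)=(1,3) is feasible, giving 15.
(x,y)=(2,2) is feasible, giving 14.
The best lattice point is (0,4), giving 16.

16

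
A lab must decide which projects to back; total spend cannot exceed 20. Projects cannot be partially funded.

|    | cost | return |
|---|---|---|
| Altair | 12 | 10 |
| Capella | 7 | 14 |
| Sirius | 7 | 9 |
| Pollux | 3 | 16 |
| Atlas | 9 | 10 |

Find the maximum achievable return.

40

Allowing fractional choices, the relaxed optimum would be about 42.3, but projects are indivisible.
Capella + Pollux + Atlas: cost 7 + 3 + 9 = 19 ≤ 20, return 14 + 16 + 10 = 40.
Sirius + Pollux + Atlas: cost 7 + 3 + 9 = 19 ≤ 20, return 9 + 16 + 10 = 35.
Capella + Sirius + Pollux: cost 7 + 7 + 3 = 17 ≤ 20, return 14 + 9 + 16 = 39.
Best is Capella, Pollux, and Atlas with total return 40.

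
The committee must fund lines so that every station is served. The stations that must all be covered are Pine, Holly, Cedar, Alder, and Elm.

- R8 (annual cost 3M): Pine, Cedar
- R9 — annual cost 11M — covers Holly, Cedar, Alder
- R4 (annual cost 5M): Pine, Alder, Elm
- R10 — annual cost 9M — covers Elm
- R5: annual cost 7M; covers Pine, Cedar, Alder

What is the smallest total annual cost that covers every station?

16

The greedy cost-per-new-station heuristic would pick R8, R4, and R9 for 19, but a cheaper cover exists.
Choose R9 and R4: together they cover Pine, Holly, Cedar, Alder, Elm — every station.
Total annual cost: 11 + 5 = 16.
No cover costs less than 16.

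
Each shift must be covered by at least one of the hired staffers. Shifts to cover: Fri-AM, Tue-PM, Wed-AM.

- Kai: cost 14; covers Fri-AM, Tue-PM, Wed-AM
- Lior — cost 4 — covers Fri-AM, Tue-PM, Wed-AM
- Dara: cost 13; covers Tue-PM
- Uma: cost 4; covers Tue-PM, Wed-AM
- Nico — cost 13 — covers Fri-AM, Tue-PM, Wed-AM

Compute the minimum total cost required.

4

Lior alone covers Fri-AM, Tue-PM, Wed-AM — every shift.
Total cost: 4.
No cover costs less than 4.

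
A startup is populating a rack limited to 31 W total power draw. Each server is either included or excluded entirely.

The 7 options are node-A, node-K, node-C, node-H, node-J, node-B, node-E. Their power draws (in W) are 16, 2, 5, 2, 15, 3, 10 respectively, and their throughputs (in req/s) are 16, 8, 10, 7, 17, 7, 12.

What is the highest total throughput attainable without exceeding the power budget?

49

node-A + node-K + node-C + node-H + node-B: power draw 16 + 2 + 5 + 2 + 3 = 28 ≤ 31, throughput 16 + 8 + 10 + 7 + 7 = 48.
node-K + node-C + node-H + node-B + node-E: power draw 2 + 5 + 2 + 3 + 10 = 22 ≤ 31, throughput 8 + 10 + 7 + 7 + 12 = 44.
node-K + node-C + node-H + node-J + node-B: power draw 2 + 5 + 2 + 15 + 3 = 27 ≤ 31, throughput 8 + 10 + 7 + 17 + 7 = 49.
Best is node-K, node-C, node-H, node-J, and node-B with total throughput 49.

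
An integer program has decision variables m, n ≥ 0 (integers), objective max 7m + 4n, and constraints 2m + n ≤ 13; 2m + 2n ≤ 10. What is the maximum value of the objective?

35

(m,n)=(5,0): 2·5+1·0=10≤13, 2·5+2·0=10≤10, objective 35.
(m,n)=(4,1): 2·4+1·1=9≤13, 2·4+2·1=10≤10, objective 32.
(m,n)=(4,0): 2·4+1·0=8≤13, 2·4+2·0=8≤10, objective 28.
No feasible integer point exceeds 35.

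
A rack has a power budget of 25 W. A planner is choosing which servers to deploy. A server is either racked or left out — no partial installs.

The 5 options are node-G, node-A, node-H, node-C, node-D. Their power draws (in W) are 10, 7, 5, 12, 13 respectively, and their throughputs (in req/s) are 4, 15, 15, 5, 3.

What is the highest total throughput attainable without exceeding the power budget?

35

Allowing fractional choices, the relaxed optimum would be about 35.4, but servers are indivisible.
node-A + node-H + node-D: power draw 7 + 5 + 13 = 25 ≤ 25, throughput 15 + 15 + 3 = 33.
node-G + node-A + node-H: power draw 10 + 7 + 5 = 22 ≤ 25, throughput 4 + 15 + 15 = 34.
node-A + node-H + node-C: power draw 7 + 5 + 12 = 24 ≤ 25, throughput 15 + 15 + 5 = 35.
Best is node-A, node-H, and node-C with total throughput 35.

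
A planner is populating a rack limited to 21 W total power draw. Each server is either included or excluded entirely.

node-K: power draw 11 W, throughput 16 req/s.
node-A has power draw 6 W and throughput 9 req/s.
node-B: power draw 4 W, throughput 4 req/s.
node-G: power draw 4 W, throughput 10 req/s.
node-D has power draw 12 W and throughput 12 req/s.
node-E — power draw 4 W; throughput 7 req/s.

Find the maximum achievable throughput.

35

Allowing fractional choices, the relaxed optimum would be about 36.2, but servers are indivisible.
node-K + node-G + node-E: power draw 11 + 4 + 4 = 19 ≤ 21, throughput 16 + 10 + 7 = 33.
node-K + node-A + node-G: power draw 11 + 6 + 4 = 21 ≤ 21, throughput 16 + 9 + 10 = 35.
node-K + node-A + node-E: power draw 11 + 6 + 4 = 21 ≤ 21, throughput 16 + 9 + 7 = 32.
Best is node-K, node-A, and node-G with total throughput 35.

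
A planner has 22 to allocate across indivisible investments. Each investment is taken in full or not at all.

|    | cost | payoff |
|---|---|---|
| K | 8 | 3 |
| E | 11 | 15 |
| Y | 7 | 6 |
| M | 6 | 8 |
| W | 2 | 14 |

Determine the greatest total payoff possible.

37

Treat it as a binary knapsack problem.
Take E, M, and W: cost 11 + 6 + 2 = 19 ≤ 22, payoff 15 + 8 + 14 = 37.
No other feasible combination does better.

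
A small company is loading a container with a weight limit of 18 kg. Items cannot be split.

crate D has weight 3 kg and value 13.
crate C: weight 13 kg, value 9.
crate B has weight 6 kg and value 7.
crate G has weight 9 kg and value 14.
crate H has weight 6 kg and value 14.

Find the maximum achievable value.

This is a 0-1 knapsack instance.
crate D + crate G + crate H: weight 3 + 9 + 6 = 18 ≤ 18, value 13 + 14 + 14 = 41.
crate D + crate B + crate H: weight 3 + 6 + 6 = 15 ≤ 18, value 13 + 7 + 14 = 34.
Best is crate D, crate G, and crate H with total value 41.

41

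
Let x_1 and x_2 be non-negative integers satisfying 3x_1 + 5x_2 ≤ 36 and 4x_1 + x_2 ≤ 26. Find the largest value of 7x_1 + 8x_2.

67

(x_1,x_2)=(5,4) is feasible, giving 67.
(x_1,x_2)=(4,4) is feasible, giving 60.
No feasible integer point exceeds 67.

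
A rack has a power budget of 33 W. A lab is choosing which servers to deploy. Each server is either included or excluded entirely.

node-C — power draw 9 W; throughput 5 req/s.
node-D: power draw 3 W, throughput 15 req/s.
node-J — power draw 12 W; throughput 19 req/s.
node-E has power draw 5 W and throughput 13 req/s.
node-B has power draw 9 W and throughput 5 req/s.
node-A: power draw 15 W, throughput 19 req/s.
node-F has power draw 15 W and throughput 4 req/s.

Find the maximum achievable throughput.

Take node-D, node-J, and node-A: power draw 3 + 12 + 15 = 30 ≤ 33, throughput 15 + 19 + 19 = 53.
No other feasible combination does better.

53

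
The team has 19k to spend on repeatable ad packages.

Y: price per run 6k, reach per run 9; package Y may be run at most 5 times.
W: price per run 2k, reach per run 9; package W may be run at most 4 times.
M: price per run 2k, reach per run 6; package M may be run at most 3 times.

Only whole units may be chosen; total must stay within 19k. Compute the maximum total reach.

57

Take 1×Y, 4×W, and 2×M: price 18 ≤ 19, reach 1·9 + 4·9 + 2·6 = 57.
W has the best ratio (9/2) and is taken to its limit of 4; remaining capacity is filled optimally with the others.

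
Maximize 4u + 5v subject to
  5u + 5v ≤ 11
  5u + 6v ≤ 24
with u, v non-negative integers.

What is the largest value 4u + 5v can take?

Relaxing integrality, the LP optimum is 11.00 at (u,v) = (0, 2.2), which is not an integer point.
(u,v)=(0,2): 5·0+5·2=10≤11, 5·0+6·2=12≤24, objective 10.
(u,v)=(1,1): 5·1+5·1=10≤11, 5·1+6·1=11≤24, objective 9.
(u,v)=(0,1): 5·0+5·1=5≤11, 5·0+6·1=6≤24, objective 5.
Maximum is 10 at (u,v)=(0,2).

10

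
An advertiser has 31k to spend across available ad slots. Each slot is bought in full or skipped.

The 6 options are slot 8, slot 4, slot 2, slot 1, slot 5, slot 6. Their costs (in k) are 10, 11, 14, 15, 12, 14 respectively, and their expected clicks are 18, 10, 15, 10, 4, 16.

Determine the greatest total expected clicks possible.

Take slot 8 and slot 6: cost 10 + 14 = 24 ≤ 31, expected clicks 18 + 16 = 34.
No other feasible combination does better.

34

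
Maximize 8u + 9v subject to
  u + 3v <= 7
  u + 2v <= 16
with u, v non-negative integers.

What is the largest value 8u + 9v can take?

56

(u,v)=(7,0): 1·7+3·0=7≤7, 1·7+2·0=7≤16, objective 56.
(u,v)=(6,0): 1·6+3·0=6≤7, 1·6+2·0=6≤16, objective 48.
Maximum is 56 at (u,v)=(7,0).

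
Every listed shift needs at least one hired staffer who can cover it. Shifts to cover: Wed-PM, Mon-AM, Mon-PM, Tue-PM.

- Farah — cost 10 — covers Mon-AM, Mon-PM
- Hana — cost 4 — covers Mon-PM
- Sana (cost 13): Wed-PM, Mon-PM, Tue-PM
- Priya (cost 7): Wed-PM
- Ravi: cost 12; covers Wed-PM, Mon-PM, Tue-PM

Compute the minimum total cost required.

22

The greedy cost-per-new-shift heuristic would pick Hana, Ravi, and Farah for 26, but a cheaper cover exists.
Choose Farah and Ravi: together they cover Wed-PM, Mon-AM, Mon-PM, Tue-PM — every shift.
Total cost: 10 + 12 = 22.
No cover costs less than 22.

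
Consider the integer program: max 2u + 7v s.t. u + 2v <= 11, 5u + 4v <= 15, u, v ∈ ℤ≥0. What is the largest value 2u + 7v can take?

The continuous relaxation peaks at (0, 3.75) with value 26.25; rounding to a feasible lattice point costs some objective.
(u,v)=(0,3): 1·0+2·3=6≤11, 5·0+4·3=12≤15, objective 21.
(u,v)=(1,2): 1·1+2·2=5≤11, 5·1+4·2=13≤15, objective 16.
Maximum is 21 at (u,v)=(0,3).

21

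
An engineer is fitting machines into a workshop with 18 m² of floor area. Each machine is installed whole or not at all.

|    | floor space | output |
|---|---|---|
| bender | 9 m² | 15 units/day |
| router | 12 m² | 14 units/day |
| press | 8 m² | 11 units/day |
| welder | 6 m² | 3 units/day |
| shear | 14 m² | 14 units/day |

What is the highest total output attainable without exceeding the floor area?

26

This is a 0-1 knapsack instance.
bender + press: floor space 9 + 8 = 17 ≤ 18, output 15 + 11 = 26.
bender + welder: floor space 9 + 6 = 15 ≤ 18, output 15 + 3 = 18.
router + welder: floor space 12 + 6 = 18 ≤ 18, output 14 + 3 = 17.
Best is bender and press with total output 26.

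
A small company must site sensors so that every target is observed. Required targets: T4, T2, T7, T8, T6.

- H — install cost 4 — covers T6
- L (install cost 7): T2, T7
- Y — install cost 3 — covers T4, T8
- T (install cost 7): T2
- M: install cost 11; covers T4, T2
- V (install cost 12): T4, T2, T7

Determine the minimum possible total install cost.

This is a weighted set-cover instance.
Choose H, L, and Y: together they cover T4, T2, T7, T8, T6 — every target.
Total install cost: 4 + 7 + 3 = 14.
No cover costs less than 14.

14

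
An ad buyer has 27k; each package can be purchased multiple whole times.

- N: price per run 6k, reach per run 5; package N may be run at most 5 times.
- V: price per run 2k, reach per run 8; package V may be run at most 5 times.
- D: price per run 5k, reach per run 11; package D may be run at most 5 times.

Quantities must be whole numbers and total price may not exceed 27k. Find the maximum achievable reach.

This is a bounded integer knapsack.
V has the best ratio (8/2); taking only V gives at most 5×8 = 40 (stopped by the supply cap of 5).
Mixing does better — 5×V and 3×D: price 25 ≤ 27, reach 5·8 + 3·11 = 73.

73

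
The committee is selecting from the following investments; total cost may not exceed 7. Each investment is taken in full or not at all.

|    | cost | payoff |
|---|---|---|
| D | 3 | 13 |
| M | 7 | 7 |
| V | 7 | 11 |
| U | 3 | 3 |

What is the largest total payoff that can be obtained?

16

Treat it as a binary knapsack problem.
D + U: cost 3 + 3 = 6 ≤ 7, payoff 13 + 3 = 16.
V: cost 7 ≤ 7, payoff 11.
D: cost 3 ≤ 7, payoff 13.
Best is D and U with total payoff 16.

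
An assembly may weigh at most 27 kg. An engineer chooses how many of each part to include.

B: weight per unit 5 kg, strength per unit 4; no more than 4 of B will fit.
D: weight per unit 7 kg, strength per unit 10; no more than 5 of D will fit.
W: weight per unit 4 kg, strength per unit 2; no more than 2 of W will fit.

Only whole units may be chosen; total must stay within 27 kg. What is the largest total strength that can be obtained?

D has the best ratio (10/7); taking only D gives at most 3×10 = 30 (stopped by the weight limit).
Mixing does better — 1×B and 3×D: weight 26 ≤ 27, strength 1·4 + 3·10 = 34.

34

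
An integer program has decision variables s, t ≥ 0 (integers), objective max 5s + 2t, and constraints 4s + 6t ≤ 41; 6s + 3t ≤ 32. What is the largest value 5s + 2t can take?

25

(s,t)=(5,0) is feasible, giving 25.
(s,t)=(4,1) is feasible, giving 22.
(s,t)=(4,0) is feasible, giving 20.
Maximum is 25 at (s,t)=(5,0).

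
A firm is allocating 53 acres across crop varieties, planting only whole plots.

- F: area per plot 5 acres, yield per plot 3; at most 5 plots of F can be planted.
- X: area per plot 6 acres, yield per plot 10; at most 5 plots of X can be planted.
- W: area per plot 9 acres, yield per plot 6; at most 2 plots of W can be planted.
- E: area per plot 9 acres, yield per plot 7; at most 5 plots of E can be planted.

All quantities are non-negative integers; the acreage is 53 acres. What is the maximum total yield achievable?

67

1×F, 5×X, 1×W, and 1×E: area 53 ≤ 53, yield 1·3 + 5·10 + 1·6 + 1·7 = 66.
1×F, 5×X, and 2×E: area 53 ≤ 53, yield 1·3 + 5·10 + 2·7 = 67.
Best is 67.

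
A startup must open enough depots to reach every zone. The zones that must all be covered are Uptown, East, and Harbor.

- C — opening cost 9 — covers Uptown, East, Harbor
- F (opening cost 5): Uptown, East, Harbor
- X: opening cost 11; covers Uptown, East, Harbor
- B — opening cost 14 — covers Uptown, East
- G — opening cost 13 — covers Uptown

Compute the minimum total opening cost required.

This is an integer covering problem.
F alone covers Uptown, East, Harbor — every zone.
Total opening cost: 5.
No cover costs less than 5.

5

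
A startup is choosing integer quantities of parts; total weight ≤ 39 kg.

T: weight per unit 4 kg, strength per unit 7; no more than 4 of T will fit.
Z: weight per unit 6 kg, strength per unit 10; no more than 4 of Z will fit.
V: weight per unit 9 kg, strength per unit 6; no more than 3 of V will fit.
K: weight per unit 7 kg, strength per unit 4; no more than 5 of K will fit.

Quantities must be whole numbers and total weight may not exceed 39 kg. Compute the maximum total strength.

This is a bounded integer knapsack.
3×T and 4×Z: weight 36 ≤ 39, strength 3·7 + 4·10 = 61.
2×T, 4×Z, and 1×K: weight 39 ≤ 39, strength 2·7 + 4·10 + 1·4 = 58.
Best is 61.

61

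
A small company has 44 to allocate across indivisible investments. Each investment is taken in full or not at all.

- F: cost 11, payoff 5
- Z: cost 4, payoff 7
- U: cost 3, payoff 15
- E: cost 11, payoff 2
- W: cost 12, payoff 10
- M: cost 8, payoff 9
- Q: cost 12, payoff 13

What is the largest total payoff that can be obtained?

Treat it as a binary knapsack problem.
Take Z, U, W, M, and Q: cost 4 + 3 + 12 + 8 + 12 = 39 ≤ 44, payoff 7 + 15 + 10 + 9 + 13 = 54.
No other feasible combination does better.

54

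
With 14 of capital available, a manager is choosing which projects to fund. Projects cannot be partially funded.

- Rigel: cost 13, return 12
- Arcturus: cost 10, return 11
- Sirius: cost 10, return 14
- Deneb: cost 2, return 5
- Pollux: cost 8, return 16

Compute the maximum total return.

21

Allowing fractional choices, the relaxed optimum would be about 26.6, but projects are indivisible.
Deneb + Pollux: cost 2 + 8 = 10 ≤ 14, return 5 + 16 = 21.
Sirius + Deneb: cost 10 + 2 = 12 ≤ 14, return 14 + 5 = 19.
Pollux: cost 8 ≤ 14, return 16.
Best is Deneb and Pollux with total return 21.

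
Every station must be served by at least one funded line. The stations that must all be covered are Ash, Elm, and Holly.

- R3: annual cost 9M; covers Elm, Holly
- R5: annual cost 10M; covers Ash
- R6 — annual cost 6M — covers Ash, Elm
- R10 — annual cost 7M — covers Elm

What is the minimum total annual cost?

15

Choose R3 and R6: together they cover Ash, Elm, Holly — every station.
Total annual cost: 9 + 6 = 15.
No cover costs less than 15.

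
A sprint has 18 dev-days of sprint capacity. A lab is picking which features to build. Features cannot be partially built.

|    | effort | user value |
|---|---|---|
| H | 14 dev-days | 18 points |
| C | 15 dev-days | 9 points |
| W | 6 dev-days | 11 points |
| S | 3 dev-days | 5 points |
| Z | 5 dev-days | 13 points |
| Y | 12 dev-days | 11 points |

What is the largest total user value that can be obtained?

29

Allowing fractional choices, the relaxed optimum would be about 34.1, but features are indivisible.
W + Z: effort 6 + 5 = 11 ≤ 18, user value 11 + 13 = 24.
W + S + Z: effort 6 + 3 + 5 = 14 ≤ 18, user value 11 + 5 + 13 = 29.
Best is W, S, and Z with total user value 29.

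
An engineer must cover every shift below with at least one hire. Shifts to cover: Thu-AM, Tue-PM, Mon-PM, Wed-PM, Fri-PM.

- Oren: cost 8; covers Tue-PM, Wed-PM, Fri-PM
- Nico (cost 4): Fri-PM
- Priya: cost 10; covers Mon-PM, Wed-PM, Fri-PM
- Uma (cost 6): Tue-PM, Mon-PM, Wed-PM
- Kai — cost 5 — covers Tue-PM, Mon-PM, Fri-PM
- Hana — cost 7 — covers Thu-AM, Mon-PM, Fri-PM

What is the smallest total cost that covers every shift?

13

The greedy cost-per-new-shift heuristic would pick Kai, Uma, and Hana for 18, but a cheaper cover exists.
Choose Uma and Hana: together they cover Thu-AM, Tue-PM, Mon-PM, Wed-PM, Fri-PM — every shift.
Total cost: 6 + 7 = 13.
No cover costs less than 13.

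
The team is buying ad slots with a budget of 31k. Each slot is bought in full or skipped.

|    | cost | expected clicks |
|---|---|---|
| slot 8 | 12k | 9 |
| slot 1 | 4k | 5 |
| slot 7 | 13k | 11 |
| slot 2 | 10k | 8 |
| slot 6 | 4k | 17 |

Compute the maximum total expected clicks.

This is a 0-1 knapsack instance.
slot 1 + slot 7 + slot 2 + slot 6: cost 4 + 13 + 10 + 4 = 31 ≤ 31, expected clicks 5 + 11 + 8 + 17 = 41.
slot 8 + slot 1 + slot 2 + slot 6: cost 12 + 4 + 10 + 4 = 30 ≤ 31, expected clicks 9 + 5 + 8 + 17 = 39.
slot 8 + slot 7 + slot 6: cost 12 + 13 + 4 = 29 ≤ 31, expected clicks 9 + 11 + 17 = 37.
Best is slot 1, slot 7, slot 2, and slot 6 with total expected clicks 41.

41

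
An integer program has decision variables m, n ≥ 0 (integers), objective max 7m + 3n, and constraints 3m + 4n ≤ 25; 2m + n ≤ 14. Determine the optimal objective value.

(m,n)=(7,0): 3·7+4·0=21≤25, 2·7+1·0=14≤14, objective 49.
(m,n)=(6,1): 3·6+4·1=22≤25, 2·6+1·1=13≤14, objective 45.
(m,n)=(6,0): 3·6+4·0=18≤25, 2·6+1·0=12≤14, objective 42.
Maximum is 49 at (m,n)=(7,0).

49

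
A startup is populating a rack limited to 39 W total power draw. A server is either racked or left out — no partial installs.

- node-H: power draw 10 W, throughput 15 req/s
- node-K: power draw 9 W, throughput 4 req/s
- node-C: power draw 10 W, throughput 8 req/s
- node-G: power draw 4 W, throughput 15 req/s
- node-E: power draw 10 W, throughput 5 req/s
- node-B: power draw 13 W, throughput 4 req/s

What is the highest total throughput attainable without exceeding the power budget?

43

This is an integer program with binary decision variables.
Allowing fractional choices, the relaxed optimum would be about 45.2, but servers are indivisible.
node-H + node-C + node-G + node-B: power draw 10 + 10 + 4 + 13 = 37 ≤ 39, throughput 15 + 8 + 15 + 4 = 42.
node-H + node-C + node-G + node-E: power draw 10 + 10 + 4 + 10 = 34 ≤ 39, throughput 15 + 8 + 15 + 5 = 43.
node-H + node-K + node-C + node-G: power draw 10 + 9 + 10 + 4 = 33 ≤ 39, throughput 15 + 4 + 8 + 15 = 42.
Best is node-H, node-C, node-G, and node-E with total throughput 43.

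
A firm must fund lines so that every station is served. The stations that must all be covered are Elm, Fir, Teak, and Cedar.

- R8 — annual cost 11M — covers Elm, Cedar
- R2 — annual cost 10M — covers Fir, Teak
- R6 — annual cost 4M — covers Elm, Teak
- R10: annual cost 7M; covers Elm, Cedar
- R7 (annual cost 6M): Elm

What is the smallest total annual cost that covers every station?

Choose R2 and R10: together they cover Elm, Fir, Teak, Cedar — every station.
Total annual cost: 10 + 7 = 17.

17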